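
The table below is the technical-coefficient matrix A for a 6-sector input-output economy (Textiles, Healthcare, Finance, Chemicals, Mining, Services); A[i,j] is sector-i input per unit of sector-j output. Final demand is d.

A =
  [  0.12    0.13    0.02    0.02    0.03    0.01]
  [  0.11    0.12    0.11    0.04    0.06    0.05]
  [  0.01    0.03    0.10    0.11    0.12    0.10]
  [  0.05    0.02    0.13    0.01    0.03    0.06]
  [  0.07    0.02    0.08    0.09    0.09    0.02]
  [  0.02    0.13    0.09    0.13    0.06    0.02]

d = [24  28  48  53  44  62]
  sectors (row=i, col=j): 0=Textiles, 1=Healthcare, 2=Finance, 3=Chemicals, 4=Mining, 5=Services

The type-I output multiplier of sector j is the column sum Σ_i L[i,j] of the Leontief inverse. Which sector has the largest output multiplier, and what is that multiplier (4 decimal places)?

Form M = I − A:
  [  0.88   -0.13   -0.02   -0.02   -0.03   -0.01]
  [ -0.11    0.88   -0.11   -0.04   -0.06   -0.05]
  [ -0.01   -0.03    0.90   -0.11   -0.12   -0.10]
  [ -0.05   -0.02   -0.13    0.99   -0.03   -0.06]
  [ -0.07   -0.02   -0.08   -0.09    0.91   -0.02]
  [ -0.02   -0.13   -0.09   -0.13   -0.06    0.98]
Leontief inverse L = M⁻¹:
  [  1.1683    0.1820    0.0639    0.0479    0.0626    0.0319]
  [  0.1668    1.1851    0.1813    0.0936    0.1165    0.0888]
  [  0.0496    0.0757    1.1753    0.1688    0.1763    0.1382]
  [  0.0762    0.0556    0.1752    1.0512    0.0697    0.0873]
  [  0.1069    0.0561    0.1332    0.1284    1.1311    0.0485]
  [  0.0672    0.1787    0.1647    0.1762    0.1114    1.0601]
Total output x = L · d:
  x_0 = 1.1683·24 + 0.1820·28 + 0.0639·48 + 0.0479·53 + 0.0626·44 + 0.0319·62 = 43.4777
  x_1 = 0.1668·24 + 1.1851·28 + 0.1813·48 + 0.0936·53 + 0.1165·44 + 0.0888·62 = 61.4806
  x_2 = 0.0496·24 + 0.0757·28 + 1.1753·48 + 0.1688·53 + 0.1763·44 + 0.1382·62 = 84.9996
  x_3 = 0.0762·24 + 0.0556·28 + 0.1752·48 + 1.0512·53 + 0.0697·44 + 0.0873·62 = 75.9859
  x_4 = 0.1069·24 + 0.0561·28 + 0.1332·48 + 0.1284·53 + 1.1311·44 + 0.0485·62 = 70.1115
  x_5 = 0.0672·24 + 0.1787·28 + 0.1647·48 + 0.1762·53 + 0.1114·44 + 1.0601·62 = 94.4866
Output multipliers (column sums of L):
  Textiles: 1.6349
  Healthcare: 1.7331
  Finance: 1.8937
  Chemicals: 1.6662
  Mining: 1.6676
  Services: 1.4548

Finance (1.8937)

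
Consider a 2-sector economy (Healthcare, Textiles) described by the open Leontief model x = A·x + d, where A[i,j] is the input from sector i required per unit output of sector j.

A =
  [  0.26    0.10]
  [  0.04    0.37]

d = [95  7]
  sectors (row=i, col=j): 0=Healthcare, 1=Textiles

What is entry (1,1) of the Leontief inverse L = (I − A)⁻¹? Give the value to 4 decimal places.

L[1,1] = 1.6010

Form M = I − A:
  [  0.74   -0.10]
  [ -0.04    0.63]
Leontief inverse L = M⁻¹:
  [  1.3630    0.2164]
  [  0.0865    1.6010]
Total output x = L · d:
  x_0 = 1.3630·95 + 0.2164·7 = 131.0039
  x_1 = 0.0865·95 + 1.6010·7 = 19.4288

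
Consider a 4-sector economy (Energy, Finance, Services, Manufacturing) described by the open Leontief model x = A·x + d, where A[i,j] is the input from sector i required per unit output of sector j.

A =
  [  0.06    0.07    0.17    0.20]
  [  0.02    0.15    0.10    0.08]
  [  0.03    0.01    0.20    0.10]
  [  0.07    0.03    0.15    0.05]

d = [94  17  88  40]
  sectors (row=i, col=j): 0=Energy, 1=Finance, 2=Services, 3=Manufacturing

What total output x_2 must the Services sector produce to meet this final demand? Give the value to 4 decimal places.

Form M = I − A:
  [  0.94   -0.07   -0.17   -0.20]
  [ -0.02    0.85   -0.10   -0.08]
  [ -0.03   -0.01    0.80   -0.10]
  [ -0.07   -0.03   -0.15    0.95]
Leontief inverse L = M⁻¹:
  [  1.0956    0.1033    0.2965    0.2706]
  [  0.0405    1.1864    0.1808    0.1275]
  [  0.0529    0.0248    1.2923    0.1493]
  [  0.0904    0.0490    0.2316    1.1002]
Total output x = L · d:
  x_0 = 1.0956·94 + 0.1033·17 + 0.2965·88 + 0.2706·40 = 141.6565
  x_1 = 0.0405·94 + 1.1864·17 + 0.1808·88 + 0.1275·40 = 44.9873
  x_2 = 0.0529·94 + 0.0248·17 + 1.2923·88 + 0.1493·40 = 125.0888
  x_3 = 0.0904·94 + 0.0490·17 + 0.2316·88 + 1.1002·40 = 73.7146

125.0888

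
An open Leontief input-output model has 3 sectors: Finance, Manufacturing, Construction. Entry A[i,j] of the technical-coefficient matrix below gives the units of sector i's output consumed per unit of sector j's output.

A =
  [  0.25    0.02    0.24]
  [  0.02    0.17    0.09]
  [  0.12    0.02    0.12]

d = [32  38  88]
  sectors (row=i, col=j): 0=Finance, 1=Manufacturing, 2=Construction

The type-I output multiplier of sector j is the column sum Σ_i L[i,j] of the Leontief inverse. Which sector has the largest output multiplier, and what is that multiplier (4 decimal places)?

Form M = I − A:
  [  0.75   -0.02   -0.24]
  [ -0.02    0.83   -0.09]
  [ -0.12   -0.02    0.88]
Leontief inverse L = M⁻¹:
  [  1.3961    0.0429    0.3851]
  [  0.0544    1.2095    0.1385]
  [  0.1916    0.0333    1.1920]
Total output x = L · d:
  x_0 = 1.3961·32 + 0.0429·38 + 0.3851·88 = 80.1990
  x_1 = 0.0544·32 + 1.2095·38 + 0.1385·88 = 59.8925
  x_2 = 0.1916·32 + 0.0333·38 + 1.1920·88 = 112.2974
Output multipliers (column sums of L):
  Finance: 1.6421
  Manufacturing: 1.2857
  Construction: 1.7157

Construction (1.7157)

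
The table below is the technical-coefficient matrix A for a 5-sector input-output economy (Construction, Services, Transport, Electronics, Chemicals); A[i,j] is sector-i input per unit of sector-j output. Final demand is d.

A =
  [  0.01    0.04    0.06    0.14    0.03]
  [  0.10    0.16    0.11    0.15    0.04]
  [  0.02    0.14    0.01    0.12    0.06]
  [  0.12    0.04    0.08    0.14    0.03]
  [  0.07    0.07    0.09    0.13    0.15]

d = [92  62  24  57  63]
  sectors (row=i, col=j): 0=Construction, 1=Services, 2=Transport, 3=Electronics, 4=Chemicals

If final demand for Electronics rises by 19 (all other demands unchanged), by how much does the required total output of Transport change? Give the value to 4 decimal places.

3.9709

Form M = I − A:
  [  0.99   -0.04   -0.06   -0.14   -0.03]
  [ -0.10    0.84   -0.11   -0.15   -0.04]
  [ -0.02   -0.14    0.99   -0.12   -0.06]
  [ -0.12   -0.04   -0.08    0.86   -0.03]
  [ -0.07   -0.07   -0.09   -0.13    0.85]
Leontief inverse L = M⁻¹:
  [  1.0489    0.0800    0.0941    0.2061    0.0547]
  [  0.1705    1.2494    0.1801    0.2840    0.0875]
  [  0.0735    0.1983    1.0620    0.2090    0.0943]
  [  0.1658    0.0928    0.1257    1.2330    0.0626]
  [  0.1336    0.1447    0.1543    0.2511    1.2077]
Total output x = L · d:
  x_0 = 1.0489·92 + 0.0800·62 + 0.0941·24 + 0.2061·57 + 0.0547·63 = 118.9147
  x_1 = 0.1705·92 + 1.2494·62 + 0.1801·24 + 0.2840·57 + 0.0875·63 = 119.1737
  x_2 = 0.0735·92 + 0.1983·62 + 1.0620·24 + 0.2090·57 + 0.0943·63 = 62.3972
  x_3 = 0.1658·92 + 0.0928·62 + 0.1257·24 + 1.2330·57 + 0.0626·63 = 98.2433
  x_4 = 0.1336·92 + 0.1447·62 + 0.1543·24 + 0.2511·57 + 1.2077·63 = 115.3571
Δx_2 = L[2,3] · Δd_3 = 0.2090 · 19 = 3.9709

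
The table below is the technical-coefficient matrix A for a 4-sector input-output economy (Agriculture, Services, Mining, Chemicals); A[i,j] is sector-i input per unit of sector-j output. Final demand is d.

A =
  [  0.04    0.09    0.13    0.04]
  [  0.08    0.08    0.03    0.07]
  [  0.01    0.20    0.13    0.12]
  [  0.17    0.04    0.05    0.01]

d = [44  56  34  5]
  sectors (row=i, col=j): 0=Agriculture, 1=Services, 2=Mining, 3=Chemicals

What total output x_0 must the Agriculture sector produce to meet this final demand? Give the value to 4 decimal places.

61.2173

Form M = I − A:
  [  0.96   -0.09   -0.13   -0.04]
  [ -0.08    0.92   -0.03   -0.07]
  [ -0.01   -0.20    0.87   -0.12]
  [ -0.17   -0.04   -0.05    0.99]
Leontief inverse L = M⁻¹:
  [  1.0685    0.1445    0.1689    0.0739]
  [  0.1095    1.1147    0.0600    0.0905]
  [  0.0638    0.2694    1.1777    0.1644]
  [  0.1911    0.0834    0.0909    1.0347]
Total output x = L · d:
  x_0 = 1.0685·44 + 0.1445·56 + 0.1689·34 + 0.0739·5 = 61.2173
  x_1 = 0.1095·44 + 1.1147·56 + 0.0600·34 + 0.0905·5 = 69.7332
  x_2 = 0.0638·44 + 0.2694·56 + 1.1777·34 + 0.1644·5 = 58.7592
  x_3 = 0.1911·44 + 0.0834·56 + 0.0909·34 + 1.0347·5 = 21.3477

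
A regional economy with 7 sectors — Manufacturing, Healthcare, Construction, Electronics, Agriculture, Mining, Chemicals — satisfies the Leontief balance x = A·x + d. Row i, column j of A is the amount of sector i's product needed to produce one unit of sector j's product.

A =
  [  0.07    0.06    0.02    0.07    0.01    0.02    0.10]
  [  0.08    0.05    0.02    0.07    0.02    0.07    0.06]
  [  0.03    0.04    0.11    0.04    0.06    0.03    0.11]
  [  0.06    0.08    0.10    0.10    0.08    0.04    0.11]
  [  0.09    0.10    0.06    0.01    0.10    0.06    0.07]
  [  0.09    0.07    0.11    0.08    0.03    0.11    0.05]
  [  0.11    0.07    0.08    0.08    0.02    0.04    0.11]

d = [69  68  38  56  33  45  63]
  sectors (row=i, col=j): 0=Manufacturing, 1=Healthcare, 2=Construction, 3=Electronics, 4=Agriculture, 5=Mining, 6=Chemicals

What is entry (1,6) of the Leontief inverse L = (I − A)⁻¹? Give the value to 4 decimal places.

L[1,6] = 0.1217

Form M = I − A:
  [  0.93   -0.06   -0.02   -0.07   -0.01   -0.02   -0.10]
  [ -0.08    0.95   -0.02   -0.07   -0.02   -0.07   -0.06]
  [ -0.03   -0.04    0.89   -0.04   -0.06   -0.03   -0.11]
  [ -0.06   -0.08   -0.10    0.90   -0.08   -0.04   -0.11]
  [ -0.09   -0.10   -0.06   -0.01    0.90   -0.06   -0.07]
  [ -0.09   -0.07   -0.11   -0.08   -0.03    0.89   -0.05]
  [ -0.11   -0.07   -0.08   -0.08   -0.02   -0.04    0.89]
Leontief inverse L = M⁻¹:
  [  1.1209    0.1025    0.0636    0.1171    0.0346    0.0502    0.1607]
  [  0.1333    1.0957    0.0682    0.1193    0.0472    0.1055    0.1217]
  [  0.0886    0.0908    1.1688    0.0892    0.0951    0.0672    0.1828]
  [  0.1399    0.1503    0.1765    1.1695    0.1283    0.0914    0.2074]
  [  0.1593    0.1588    0.1174    0.0650    1.1368    0.1062    0.1465]
  [  0.1629    0.1339    0.1842    0.1477    0.0720    1.1618    0.1393]
  [  0.1805    0.1301    0.1451    0.1451    0.0569    0.0834    1.1977]
Total output x = L · d:
  x_0 = 1.1209·69 + 0.1025·68 + 0.0636·38 + 0.1171·56 + 0.0346·33 + 0.0502·45 + 0.1607·63 = 106.8229
  x_1 = 0.1333·69 + 1.0957·68 + 0.0682·38 + 0.1193·56 + 0.0472·33 + 0.1055·45 + 0.1217·63 = 106.9475
  x_2 = 0.0886·69 + 0.0908·68 + 1.1688·38 + 0.0892·56 + 0.0951·33 + 0.0672·45 + 0.1828·63 = 79.3710
  x_3 = 0.1399·69 + 0.1503·68 + 0.1765·38 + 1.1695·56 + 0.1283·33 + 0.0914·45 + 0.2074·63 = 113.4878
  x_4 = 0.1593·69 + 0.1588·68 + 0.1174·38 + 0.0650·56 + 1.1368·33 + 0.1062·45 + 0.1465·63 = 81.4112
  x_5 = 0.1629·69 + 0.1339·68 + 0.1842·38 + 0.1477·56 + 0.0720·33 + 1.1618·45 + 0.1393·63 = 99.0488
  x_6 = 0.1805·69 + 0.1301·68 + 0.1451·38 + 0.1451·56 + 0.0569·33 + 0.0834·45 + 1.1977·63 = 116.0177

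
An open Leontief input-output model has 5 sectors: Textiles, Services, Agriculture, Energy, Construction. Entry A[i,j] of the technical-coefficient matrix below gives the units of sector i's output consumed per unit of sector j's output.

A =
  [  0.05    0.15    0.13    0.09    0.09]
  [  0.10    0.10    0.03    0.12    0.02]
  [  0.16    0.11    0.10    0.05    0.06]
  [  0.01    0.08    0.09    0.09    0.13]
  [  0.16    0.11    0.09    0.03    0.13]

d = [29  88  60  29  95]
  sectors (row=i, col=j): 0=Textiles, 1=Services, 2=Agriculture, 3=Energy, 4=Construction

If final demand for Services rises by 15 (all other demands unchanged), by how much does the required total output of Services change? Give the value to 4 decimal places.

Form M = I − A:
  [  0.95   -0.15   -0.13   -0.09   -0.09]
  [ -0.10    0.90   -0.03   -0.12   -0.02]
  [ -0.16   -0.11    0.90   -0.05   -0.06]
  [ -0.01   -0.08   -0.09    0.91   -0.13]
  [ -0.16   -0.11   -0.09   -0.03    0.87]
Leontief inverse L = M⁻¹:
  [  1.1427    0.2499    0.2059    0.1626    0.1625]
  [  0.1524    1.1719    0.0863    0.1768    0.0751]
  [  0.2438    0.2112    1.1784    0.1210    0.1294]
  [  0.0869    0.1583    0.1515    1.1431    0.1939]
  [  0.2576    0.2215    0.1759    0.1042    1.2089]
Total output x = L · d:
  x_0 = 1.1427·29 + 0.2499·88 + 0.2059·60 + 0.1626·29 + 0.1625·95 = 87.6352
  x_1 = 0.1524·29 + 1.1719·88 + 0.0863·60 + 0.1768·29 + 0.0751·95 = 124.9879
  x_2 = 0.2438·29 + 0.2112·88 + 1.1784·60 + 0.1210·29 + 0.1294·95 = 112.1649
  x_3 = 0.0869·29 + 0.1583·88 + 0.1515·60 + 1.1431·29 + 0.1939·95 = 77.1091
  x_4 = 0.2576·29 + 0.2215·88 + 0.1759·60 + 0.1042·29 + 1.2089·95 = 155.3775
Δx_1 = L[1,1] · Δd_1 = 1.1719 · 15 = 17.5792

17.5792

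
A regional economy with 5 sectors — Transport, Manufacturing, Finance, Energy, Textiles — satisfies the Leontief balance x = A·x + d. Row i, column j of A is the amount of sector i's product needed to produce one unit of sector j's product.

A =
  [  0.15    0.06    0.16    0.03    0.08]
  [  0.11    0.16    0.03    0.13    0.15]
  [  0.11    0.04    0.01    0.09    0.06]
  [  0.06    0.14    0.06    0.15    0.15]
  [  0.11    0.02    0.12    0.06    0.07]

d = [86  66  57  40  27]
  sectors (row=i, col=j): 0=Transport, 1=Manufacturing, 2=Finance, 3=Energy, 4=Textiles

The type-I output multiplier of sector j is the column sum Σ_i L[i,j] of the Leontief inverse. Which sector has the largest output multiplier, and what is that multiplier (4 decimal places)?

Form M = I − A:
  [  0.85   -0.06   -0.16   -0.03   -0.08]
  [ -0.11    0.84   -0.03   -0.13   -0.15]
  [ -0.11   -0.04    0.99   -0.09   -0.06]
  [ -0.06   -0.14   -0.06    0.85   -0.15]
  [ -0.11   -0.02   -0.12   -0.06    0.93]
Leontief inverse L = M⁻¹:
  [  1.2492    0.1203    0.2306    0.0980    0.1575]
  [  0.2296    1.2578    0.1218    0.2323    0.2679]
  [  0.1749    0.0896    1.0643    0.1411    0.1209]
  [  0.1712    0.2340    0.1426    1.2520    0.2636]
  [  0.1863    0.0679    0.1764    0.1156    1.1323]
Total output x = L · d:
  x_0 = 1.2492·86 + 0.1203·66 + 0.2306·57 + 0.0980·40 + 0.1575·27 = 136.6863
  x_1 = 0.2296·86 + 1.2578·66 + 0.1218·57 + 0.2323·40 + 0.2679·27 = 126.2246
  x_2 = 0.1749·86 + 0.0896·66 + 1.0643·57 + 0.1411·40 + 0.1209·27 = 90.5294
  x_3 = 0.1712·86 + 0.2340·66 + 0.1426·57 + 1.2520·40 + 0.2636·27 = 95.4915
  x_4 = 0.1863·86 + 0.0679·66 + 0.1764·57 + 0.1156·40 + 1.1323·27 = 65.7559
Output multipliers (column sums of L):
  Transport: 2.0112
  Manufacturing: 1.7695
  Finance: 1.7357
  Energy: 1.8390
  Textiles: 1.9423

Transport (2.0112)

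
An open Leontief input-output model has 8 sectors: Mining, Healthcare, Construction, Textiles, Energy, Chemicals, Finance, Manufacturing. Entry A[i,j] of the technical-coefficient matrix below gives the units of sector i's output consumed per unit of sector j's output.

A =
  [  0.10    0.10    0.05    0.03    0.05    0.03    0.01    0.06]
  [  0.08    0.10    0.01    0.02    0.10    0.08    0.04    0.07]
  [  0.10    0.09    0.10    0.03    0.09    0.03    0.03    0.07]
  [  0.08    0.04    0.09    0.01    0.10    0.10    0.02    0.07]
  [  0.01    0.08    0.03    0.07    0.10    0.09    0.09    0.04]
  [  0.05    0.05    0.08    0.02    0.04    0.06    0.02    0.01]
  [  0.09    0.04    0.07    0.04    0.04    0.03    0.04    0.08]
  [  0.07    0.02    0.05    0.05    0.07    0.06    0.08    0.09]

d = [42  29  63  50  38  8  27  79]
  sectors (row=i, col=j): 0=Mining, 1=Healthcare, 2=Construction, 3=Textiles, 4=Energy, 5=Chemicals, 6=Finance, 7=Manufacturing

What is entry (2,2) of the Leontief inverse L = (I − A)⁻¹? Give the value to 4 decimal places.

Form M = I − A:
  [  0.90   -0.10   -0.05   -0.03   -0.05   -0.03   -0.01   -0.06]
  [ -0.08    0.90   -0.01   -0.02   -0.10   -0.08   -0.04   -0.07]
  [ -0.10   -0.09    0.90   -0.03   -0.09   -0.03   -0.03   -0.07]
  [ -0.08   -0.04   -0.09    0.99   -0.10   -0.10   -0.02   -0.07]
  [ -0.01   -0.08   -0.03   -0.07    0.90   -0.09   -0.09   -0.04]
  [ -0.05   -0.05   -0.08   -0.02   -0.04    0.94   -0.02   -0.01]
  [ -0.09   -0.04   -0.07   -0.04   -0.04   -0.03    0.96   -0.08]
  [ -0.07   -0.02   -0.05   -0.05   -0.07   -0.06   -0.08    0.91]
Leontief inverse L = M⁻¹:
  [  1.1592    0.1593    0.0922    0.0580    0.1118    0.0788    0.0441    0.1099]
  [  0.1419    1.1640    0.0573    0.0538    0.1683    0.1378    0.0818    0.1235]
  [  0.1738    0.1642    1.1562    0.0671    0.1687    0.0906    0.0750    0.1332]
  [  0.1448    0.1062    0.1449    1.0449    0.1697    0.1556    0.0617    0.1238]
  [  0.0731    0.1415    0.0839    0.1036    1.1707    0.1504    0.1322    0.0949]
  [  0.0948    0.0955    0.1166    0.0406    0.0862    1.0956    0.0442    0.0454]
  [  0.1505    0.0952    0.1172    0.0686    0.0996    0.0761    1.0742    0.1312]
  [  0.1349    0.0783    0.1043    0.0834    0.1354    0.1131    0.1202    1.1460]
Total output x = L · d:
  x_0 = 1.1592·42 + 0.1593·29 + 0.0922·63 + 0.0580·50 + 0.1118·38 + 0.0788·8 + 0.0441·27 + 0.1099·79 = 76.7679
  x_1 = 0.1419·42 + 1.1640·29 + 0.0573·63 + 0.0538·50 + 0.1683·38 + 0.1378·8 + 0.0818·27 + 0.1235·79 = 65.4805
  x_2 = 0.1738·42 + 0.1642·29 + 1.1562·63 + 0.0671·50 + 0.1687·38 + 0.0906·8 + 0.0750·27 + 0.1332·79 = 107.9446
  x_3 = 0.1448·42 + 0.1062·29 + 0.1449·63 + 1.0449·50 + 0.1697·38 + 0.1556·8 + 0.0617·27 + 0.1238·79 = 89.6763
  x_4 = 0.0731·42 + 0.1415·29 + 0.0839·63 + 0.1036·50 + 1.1707·38 + 0.1504·8 + 0.1322·27 + 0.0949·79 = 74.3973
  x_5 = 0.0948·42 + 0.0955·29 + 0.1166·63 + 0.0406·50 + 0.0862·38 + 1.0956·8 + 0.0442·27 + 0.0454·79 = 32.9529
  x_6 = 0.1505·42 + 0.0952·29 + 0.1172·63 + 0.0686·50 + 0.0996·38 + 0.0761·8 + 1.0742·27 + 0.1312·79 = 63.6632
  x_7 = 0.1349·42 + 0.0783·29 + 0.1043·63 + 0.0834·50 + 0.1354·38 + 0.1131·8 + 0.1202·27 + 1.1460·79 = 118.5082

L[2,2] = 1.1562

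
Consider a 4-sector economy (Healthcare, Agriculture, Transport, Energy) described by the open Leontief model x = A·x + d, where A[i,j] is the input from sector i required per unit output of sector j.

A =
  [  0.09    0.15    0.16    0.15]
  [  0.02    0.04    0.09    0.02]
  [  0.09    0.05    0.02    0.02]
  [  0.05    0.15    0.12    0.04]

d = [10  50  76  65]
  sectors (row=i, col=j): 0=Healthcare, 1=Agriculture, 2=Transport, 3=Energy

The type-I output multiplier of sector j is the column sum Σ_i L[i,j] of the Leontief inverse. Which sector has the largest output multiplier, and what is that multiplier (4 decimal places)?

Transport (1.5450)

Form M = I − A:
  [  0.91   -0.15   -0.16   -0.15]
  [ -0.02    0.96   -0.09   -0.02]
  [ -0.09   -0.05    0.98   -0.02]
  [ -0.05   -0.15   -0.12    0.96]
Leontief inverse L = M⁻¹:
  [  1.1366    0.2187    0.2285    0.1869]
  [  0.0354    1.0574    0.1065    0.0298]
  [  0.1078    0.0778    1.0501    0.0403]
  [  0.0782    0.1863    0.1598    1.0611]
Total output x = L · d:
  x_0 = 1.1366·10 + 0.2187·50 + 0.2285·76 + 0.1869·65 = 51.8184
  x_1 = 0.0354·10 + 1.0574·50 + 0.1065·76 + 0.0298·65 = 63.2569
  x_2 = 0.1078·10 + 0.0778·50 + 1.0501·76 + 0.0403·65 = 87.3988
  x_3 = 0.0782·10 + 0.1863·50 + 0.1598·76 + 1.0611·65 = 91.2159
Output multipliers (column sums of L):
  Healthcare: 1.3580
  Agriculture: 1.5403
  Transport: 1.5450
  Energy: 1.3181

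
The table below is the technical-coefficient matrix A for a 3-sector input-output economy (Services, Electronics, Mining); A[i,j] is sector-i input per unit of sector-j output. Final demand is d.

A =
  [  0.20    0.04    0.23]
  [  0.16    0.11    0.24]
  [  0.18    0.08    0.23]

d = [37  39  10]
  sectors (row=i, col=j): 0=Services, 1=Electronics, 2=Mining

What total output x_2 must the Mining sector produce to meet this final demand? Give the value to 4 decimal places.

33.3731

Form M = I − A:
  [  0.80   -0.04   -0.23]
  [ -0.16    0.89   -0.24]
  [ -0.18   -0.08    0.77]
Leontief inverse L = M⁻¹:
  [  1.3694    0.1011    0.4406]
  [  0.3421    1.1812    0.4704]
  [  0.3556    0.1464    1.4506]
Total output x = L · d:
  x_0 = 1.3694·37 + 0.1011·39 + 0.4406·10 = 59.0162
  x_1 = 0.3421·37 + 1.1812·39 + 0.4704·10 = 63.4294
  x_2 = 0.3556·37 + 0.1464·39 + 1.4506·10 = 33.3731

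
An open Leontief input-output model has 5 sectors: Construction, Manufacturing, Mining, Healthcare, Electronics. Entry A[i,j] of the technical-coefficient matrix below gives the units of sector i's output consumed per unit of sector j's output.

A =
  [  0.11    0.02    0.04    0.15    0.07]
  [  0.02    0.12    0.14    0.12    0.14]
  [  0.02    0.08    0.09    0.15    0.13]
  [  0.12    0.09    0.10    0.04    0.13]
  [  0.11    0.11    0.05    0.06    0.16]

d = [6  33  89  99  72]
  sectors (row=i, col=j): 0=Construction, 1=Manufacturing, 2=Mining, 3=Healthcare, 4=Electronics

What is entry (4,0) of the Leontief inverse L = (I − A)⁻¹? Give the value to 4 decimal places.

L[4,0] = 0.1860

Form M = I − A:
  [  0.89   -0.02   -0.04   -0.15   -0.07]
  [ -0.02    0.88   -0.14   -0.12   -0.14]
  [ -0.02   -0.08    0.91   -0.15   -0.13]
  [ -0.12   -0.09   -0.10    0.96   -0.13]
  [ -0.11   -0.11   -0.05   -0.06    0.84]
Leontief inverse L = M⁻¹:
  [  1.1768    0.0779    0.0965    0.2187    0.1598]
  [  0.0971    1.2173    0.2313    0.2210    0.2810]
  [  0.0924    0.1635    1.1676    0.2331    0.2517]
  [  0.1910    0.1668    0.1723    1.1346    0.2460]
  [  0.1860    0.1913    0.1247    0.1525    1.2808]
Total output x = L · d:
  x_0 = 1.1768·6 + 0.0779·33 + 0.0965·89 + 0.2187·99 + 0.1598·72 = 51.3747
  x_1 = 0.0971·6 + 1.2173·33 + 0.2313·89 + 0.2210·99 + 0.2810·72 = 103.4502
  x_2 = 0.0924·6 + 0.1635·33 + 1.1676·89 + 0.2331·99 + 0.2517·72 = 151.0614
  x_3 = 0.1910·6 + 0.1668·33 + 0.1723·89 + 1.1346·99 + 0.2460·72 = 152.0216
  x_4 = 0.1860·6 + 0.1913·33 + 0.1247·89 + 0.1525·99 + 1.2808·72 = 125.8394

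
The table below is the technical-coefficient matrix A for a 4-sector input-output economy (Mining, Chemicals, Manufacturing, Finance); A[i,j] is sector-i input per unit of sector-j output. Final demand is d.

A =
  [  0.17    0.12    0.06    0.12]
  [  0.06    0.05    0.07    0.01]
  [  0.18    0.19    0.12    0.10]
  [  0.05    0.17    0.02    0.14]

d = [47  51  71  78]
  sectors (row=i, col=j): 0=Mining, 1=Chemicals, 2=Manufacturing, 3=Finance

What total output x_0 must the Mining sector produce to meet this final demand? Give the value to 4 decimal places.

92.3008

Form M = I − A:
  [  0.83   -0.12   -0.06   -0.12]
  [ -0.06    0.95   -0.07   -0.01]
  [ -0.18   -0.19    0.88   -0.10]
  [ -0.05   -0.17   -0.02    0.86]
Leontief inverse L = M⁻¹:
  [  1.2549    0.2139    0.1069    0.1900]
  [  0.1017    1.0912    0.0946    0.0379]
  [  0.2900    0.3061    1.1846    0.1818]
  [  0.0998    0.2353    0.0525    1.1856]
Total output x = L · d:
  x_0 = 1.2549·47 + 0.2139·51 + 0.1069·71 + 0.1900·78 = 92.3008
  x_1 = 0.1017·47 + 1.0912·51 + 0.0946·71 + 0.0379·78 = 70.0985
  x_2 = 0.2900·47 + 0.3061·51 + 1.1846·71 + 0.1818·78 = 127.5244
  x_3 = 0.0998·47 + 0.2353·51 + 0.0525·71 + 1.1856·78 = 112.8864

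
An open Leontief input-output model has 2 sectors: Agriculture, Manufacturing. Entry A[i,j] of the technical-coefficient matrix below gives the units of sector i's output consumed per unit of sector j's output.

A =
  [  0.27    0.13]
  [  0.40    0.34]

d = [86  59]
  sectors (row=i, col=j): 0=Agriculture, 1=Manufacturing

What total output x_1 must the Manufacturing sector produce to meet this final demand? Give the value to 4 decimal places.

Form M = I − A:
  [  0.73   -0.13]
  [ -0.40    0.66]
Leontief inverse L = M⁻¹:
  [  1.5356    0.3025]
  [  0.9307    1.6985]
Total output x = L · d:
  x_0 = 1.5356·86 + 0.3025·59 = 149.9069
  x_1 = 0.9307·86 + 1.6985·59 = 180.2466

180.2466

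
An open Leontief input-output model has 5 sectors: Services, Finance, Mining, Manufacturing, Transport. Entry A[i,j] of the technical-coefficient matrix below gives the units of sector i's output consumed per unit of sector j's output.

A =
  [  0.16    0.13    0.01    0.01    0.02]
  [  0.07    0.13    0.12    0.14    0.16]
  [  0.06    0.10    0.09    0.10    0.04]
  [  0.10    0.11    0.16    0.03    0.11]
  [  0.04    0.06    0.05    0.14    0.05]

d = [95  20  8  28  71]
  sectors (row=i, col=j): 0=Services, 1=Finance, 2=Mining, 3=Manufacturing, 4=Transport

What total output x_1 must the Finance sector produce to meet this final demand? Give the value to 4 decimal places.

66.4708

Form M = I − A:
  [  0.84   -0.13   -0.01   -0.01   -0.02]
  [ -0.07    0.87   -0.12   -0.14   -0.16]
  [ -0.06   -0.10    0.91   -0.10   -0.04]
  [ -0.10   -0.11   -0.16    0.97   -0.11]
  [ -0.04   -0.06   -0.05   -0.14    0.95]
Leontief inverse L = M⁻¹:
  [  1.2210    0.2005    0.0536    0.0569    0.0683]
  [  0.1603    1.2466    0.2222    0.2407    0.2506]
  [  0.1214    0.1784    1.1575    0.1608    0.1000]
  [  0.1747    0.2059    0.2343    1.1121    0.1770]
  [  0.0937    0.1269    0.1117    0.1900    1.1027]
Total output x = L · d:
  x_0 = 1.2210·95 + 0.2005·20 + 0.0536·8 + 0.0569·28 + 0.0683·71 = 126.8841
  x_1 = 0.1603·95 + 1.2466·20 + 0.2222·8 + 0.2407·28 + 0.2506·71 = 66.4708
  x_2 = 0.1214·95 + 0.1784·20 + 1.1575·8 + 0.1608·28 + 0.1000·71 = 35.9642
  x_3 = 0.1747·95 + 0.2059·20 + 0.2343·8 + 1.1121·28 + 0.1770·71 = 66.2968
  x_4 = 0.0937·95 + 0.1269·20 + 0.1117·8 + 0.1900·28 + 1.1027·71 = 95.9404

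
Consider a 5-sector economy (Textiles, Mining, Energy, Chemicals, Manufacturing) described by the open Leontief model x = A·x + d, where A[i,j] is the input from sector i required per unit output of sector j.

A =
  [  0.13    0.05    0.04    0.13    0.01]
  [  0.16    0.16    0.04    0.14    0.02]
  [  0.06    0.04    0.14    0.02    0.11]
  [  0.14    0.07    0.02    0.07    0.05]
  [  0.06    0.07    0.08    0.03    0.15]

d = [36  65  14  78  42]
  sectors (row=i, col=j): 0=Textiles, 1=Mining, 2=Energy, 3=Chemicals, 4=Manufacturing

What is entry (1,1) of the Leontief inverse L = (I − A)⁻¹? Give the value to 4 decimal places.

L[1,1] = 1.2342

Form M = I − A:
  [  0.87   -0.05   -0.04   -0.13   -0.01]
  [ -0.16    0.84   -0.04   -0.14   -0.02]
  [ -0.06   -0.04    0.86   -0.02   -0.11]
  [ -0.14   -0.07   -0.02    0.93   -0.05]
  [ -0.06   -0.07   -0.08   -0.03    0.85]
Leontief inverse L = M⁻¹:
  [  1.2035    0.0933    0.0680    0.1849    0.0360]
  [  0.2730    1.2342    0.0806    0.2275    0.0561]
  [  0.1177    0.0819    1.1884    0.0595    0.1606]
  [  0.2110    0.1152    0.0486    1.1257    0.0777]
  [  0.1260    0.1200    0.1250    0.0771    1.2015]
Total output x = L · d:
  x_0 = 1.2035·36 + 0.0933·65 + 0.0680·14 + 0.1849·78 + 0.0360·42 = 66.2764
  x_1 = 0.2730·36 + 1.2342·65 + 0.0806·14 + 0.2275·78 + 0.0561·42 = 111.2794
  x_2 = 0.1177·36 + 0.0819·65 + 1.1884·14 + 0.0595·78 + 0.1606·42 = 37.5885
  x_3 = 0.2110·36 + 0.1152·65 + 0.0486·14 + 1.1257·78 + 0.0777·42 = 106.8260
  x_4 = 0.1260·36 + 0.1200·65 + 0.1250·14 + 0.0771·78 + 1.2015·42 = 70.5624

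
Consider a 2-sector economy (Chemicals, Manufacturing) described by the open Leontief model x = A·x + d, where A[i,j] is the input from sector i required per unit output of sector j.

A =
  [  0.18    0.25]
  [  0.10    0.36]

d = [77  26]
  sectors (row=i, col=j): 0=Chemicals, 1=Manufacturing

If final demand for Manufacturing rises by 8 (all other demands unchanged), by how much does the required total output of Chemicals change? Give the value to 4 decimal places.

Form M = I − A:
  [  0.82   -0.25]
  [ -0.10    0.64]
Leontief inverse L = M⁻¹:
  [  1.2805    0.5002]
  [  0.2001    1.6407]
Total output x = L · d:
  x_0 = 1.2805·77 + 0.5002·26 = 111.6046
  x_1 = 0.2001·77 + 1.6407·26 = 58.0632
Δx_0 = L[0,1] · Δd_1 = 0.5002 · 8 = 4.0016

4.0016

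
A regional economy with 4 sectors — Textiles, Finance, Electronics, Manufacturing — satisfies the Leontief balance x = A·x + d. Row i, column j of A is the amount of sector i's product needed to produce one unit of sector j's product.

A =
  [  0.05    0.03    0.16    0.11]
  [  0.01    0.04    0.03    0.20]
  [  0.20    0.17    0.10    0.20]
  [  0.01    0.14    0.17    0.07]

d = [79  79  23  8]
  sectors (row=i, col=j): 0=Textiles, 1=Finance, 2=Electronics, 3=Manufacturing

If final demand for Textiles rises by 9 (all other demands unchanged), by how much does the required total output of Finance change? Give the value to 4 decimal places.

0.3019

Form M = I − A:
  [  0.95   -0.03   -0.16   -0.11]
  [ -0.01    0.96   -0.03   -0.20]
  [ -0.20   -0.17    0.90   -0.20]
  [ -0.01   -0.14   -0.17    0.93]
Leontief inverse L = M⁻¹:
  [  1.1062    0.1068    0.2390    0.2052]
  [  0.0335    1.0968    0.0915    0.2595]
  [  0.2668    0.2792    1.2353    0.3573]
  [  0.0657    0.2173    0.2422    1.1818]
Total output x = L · d:
  x_0 = 1.1062·79 + 0.1068·79 + 0.2390·23 + 0.2052·8 = 102.9689
  x_1 = 0.0335·79 + 1.0968·79 + 0.0915·23 + 0.2595·8 = 93.4771
  x_2 = 0.2668·79 + 0.2792·79 + 1.2353·23 + 0.3573·8 = 74.4013
  x_3 = 0.0657·79 + 0.2173·79 + 0.2422·23 + 1.1818·8 = 37.3814
Δx_1 = L[1,0] · Δd_0 = 0.0335 · 9 = 0.3019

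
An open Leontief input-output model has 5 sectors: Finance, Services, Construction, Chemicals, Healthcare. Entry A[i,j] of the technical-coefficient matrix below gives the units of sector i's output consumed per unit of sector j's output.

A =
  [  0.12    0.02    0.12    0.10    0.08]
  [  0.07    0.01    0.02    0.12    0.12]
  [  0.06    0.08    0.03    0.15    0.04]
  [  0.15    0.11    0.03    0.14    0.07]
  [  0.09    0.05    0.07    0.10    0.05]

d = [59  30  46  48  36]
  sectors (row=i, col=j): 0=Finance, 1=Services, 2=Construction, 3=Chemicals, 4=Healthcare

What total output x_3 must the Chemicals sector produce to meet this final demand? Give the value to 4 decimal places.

87.3561

Form M = I − A:
  [  0.88   -0.02   -0.12   -0.10   -0.08]
  [ -0.07    0.99   -0.02   -0.12   -0.12]
  [ -0.06   -0.08    0.97   -0.15   -0.04]
  [ -0.15   -0.11   -0.03    0.86   -0.07]
  [ -0.09   -0.05   -0.07   -0.10    0.95]
Leontief inverse L = M⁻¹:
  [  1.1990    0.0655    0.1650    0.1925    0.1304]
  [  0.1358    1.0466    0.0558    0.1902    0.1600]
  [  0.1295    0.1181    1.0627    0.2270    0.0873]
  [  0.2437    0.1565    0.0816    1.2429    0.1353]
  [  0.1559    0.0865    0.1055    0.1758    1.0941]
Total output x = L · d:
  x_0 = 1.1990·59 + 0.0655·30 + 0.1650·46 + 0.1925·48 + 0.1304·36 = 94.2314
  x_1 = 0.1358·59 + 1.0466·30 + 0.0558·46 + 0.1902·48 + 0.1600·36 = 56.8663
  x_2 = 0.1295·59 + 0.1181·30 + 1.0627·46 + 0.2270·48 + 0.0873·36 = 74.1087
  x_3 = 0.2437·59 + 0.1565·30 + 0.0816·46 + 1.2429·48 + 0.1353·36 = 87.3561
  x_4 = 0.1559·59 + 0.0865·30 + 0.1055·46 + 0.1758·48 + 1.0941·36 = 64.4709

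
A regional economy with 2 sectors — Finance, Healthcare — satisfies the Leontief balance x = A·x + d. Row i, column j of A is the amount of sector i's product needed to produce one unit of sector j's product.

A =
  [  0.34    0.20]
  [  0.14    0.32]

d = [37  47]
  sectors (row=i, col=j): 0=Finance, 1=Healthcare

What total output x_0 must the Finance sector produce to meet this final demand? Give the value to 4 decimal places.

Form M = I − A:
  [  0.66   -0.20]
  [ -0.14    0.68]
Leontief inverse L = M⁻¹:
  [  1.6160    0.4753]
  [  0.3327    1.5684]
Total output x = L · d:
  x_0 = 1.6160·37 + 0.4753·47 = 82.1293
  x_1 = 0.3327·37 + 1.5684·47 = 86.0266

82.1293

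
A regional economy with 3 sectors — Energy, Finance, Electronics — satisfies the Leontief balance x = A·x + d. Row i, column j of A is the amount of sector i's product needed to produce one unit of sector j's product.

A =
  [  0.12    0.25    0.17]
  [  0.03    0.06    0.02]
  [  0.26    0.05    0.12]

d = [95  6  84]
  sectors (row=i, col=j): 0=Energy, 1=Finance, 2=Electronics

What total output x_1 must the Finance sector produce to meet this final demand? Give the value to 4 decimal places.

13.7152

Form M = I − A:
  [  0.88   -0.25   -0.17]
  [ -0.03    0.94   -0.02]
  [ -0.26   -0.05    0.88]
Leontief inverse L = M⁻¹:
  [  1.2197    0.3373    0.2433]
  [  0.0467    1.0780    0.0335]
  [  0.3630    0.1609    1.2102]
Total output x = L · d:
  x_0 = 1.2197·95 + 0.3373·6 + 0.2433·84 = 138.3373
  x_1 = 0.0467·95 + 1.0780·6 + 0.0335·84 = 13.7152
  x_2 = 0.3630·95 + 0.1609·6 + 1.2102·84 = 137.1062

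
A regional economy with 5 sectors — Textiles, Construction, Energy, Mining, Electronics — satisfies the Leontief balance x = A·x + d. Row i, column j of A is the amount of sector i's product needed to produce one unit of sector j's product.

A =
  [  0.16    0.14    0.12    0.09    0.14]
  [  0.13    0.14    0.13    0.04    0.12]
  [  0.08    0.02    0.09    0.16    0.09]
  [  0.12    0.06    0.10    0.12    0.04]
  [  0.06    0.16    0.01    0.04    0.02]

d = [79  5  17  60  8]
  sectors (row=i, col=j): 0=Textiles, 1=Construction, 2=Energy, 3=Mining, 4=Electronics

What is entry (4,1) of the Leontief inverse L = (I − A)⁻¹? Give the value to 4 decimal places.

L[4,1] = 0.2295

Form M = I − A:
  [  0.84   -0.14   -0.12   -0.09   -0.14]
  [ -0.13    0.86   -0.13   -0.04   -0.12]
  [ -0.08   -0.02    0.91   -0.16   -0.09]
  [ -0.12   -0.06   -0.10    0.88   -0.04]
  [ -0.06   -0.16   -0.01   -0.04    0.98]
Leontief inverse L = M⁻¹:
  [  1.3024    0.2780    0.2362    0.2001    0.2500]
  [  0.2514    1.2588    0.2302    0.1346    0.2167]
  [  0.1718    0.1004    1.1640    0.2408    0.1536]
  [  0.2202    0.1456    0.1834    1.2041    0.1153]
  [  0.1315    0.2295    0.0714    0.0858    1.0774]
Total output x = L · d:
  x_0 = 1.3024·79 + 0.2780·5 + 0.2362·17 + 0.2001·60 + 0.2500·8 = 122.3068
  x_1 = 0.2514·79 + 1.2588·5 + 0.2302·17 + 0.1346·60 + 0.2167·8 = 39.8818
  x_2 = 0.1718·79 + 0.1004·5 + 1.1640·17 + 0.2408·60 + 0.1536·8 = 49.5333
  x_3 = 0.2202·79 + 0.1456·5 + 0.1834·17 + 1.2041·60 + 0.1153·8 = 94.4136
  x_4 = 0.1315·79 + 0.2295·5 + 0.0714·17 + 0.0858·60 + 1.0774·8 = 26.5218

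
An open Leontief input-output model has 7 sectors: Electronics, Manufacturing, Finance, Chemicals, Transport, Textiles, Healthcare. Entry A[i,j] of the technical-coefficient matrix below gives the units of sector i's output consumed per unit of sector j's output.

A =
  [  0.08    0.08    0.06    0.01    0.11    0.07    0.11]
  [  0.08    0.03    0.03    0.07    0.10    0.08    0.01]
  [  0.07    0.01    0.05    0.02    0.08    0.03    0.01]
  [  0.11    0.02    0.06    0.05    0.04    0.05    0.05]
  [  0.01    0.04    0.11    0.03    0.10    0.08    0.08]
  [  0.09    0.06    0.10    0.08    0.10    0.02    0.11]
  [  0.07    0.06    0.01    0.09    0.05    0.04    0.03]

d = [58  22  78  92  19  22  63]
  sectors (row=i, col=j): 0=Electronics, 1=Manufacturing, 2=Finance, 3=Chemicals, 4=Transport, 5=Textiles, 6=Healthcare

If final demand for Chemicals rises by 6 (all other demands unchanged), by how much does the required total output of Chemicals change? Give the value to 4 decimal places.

Form M = I − A:
  [  0.92   -0.08   -0.06   -0.01   -0.11   -0.07   -0.11]
  [ -0.08    0.97   -0.03   -0.07   -0.10   -0.08   -0.01]
  [ -0.07   -0.01    0.95   -0.02   -0.08   -0.03   -0.01]
  [ -0.11   -0.02   -0.06    0.95   -0.04   -0.05   -0.05]
  [ -0.01   -0.04   -0.11   -0.03    0.90   -0.08   -0.08]
  [ -0.09   -0.06   -0.10   -0.08   -0.10    0.98   -0.11]
  [ -0.07   -0.06   -0.01   -0.09   -0.05   -0.04    0.97]
Leontief inverse L = M⁻¹:
  [  1.1390    0.1215    0.1153    0.0549    0.1878    0.1196    0.1635]
  [  0.1285    1.0621    0.0800    0.1020    0.1618    0.1191    0.0585]
  [  0.0997    0.0313    1.0829    0.0387    0.1222    0.0565    0.0413]
  [  0.1576    0.0513    0.1009    1.0792    0.0965    0.0853    0.0927]
  [  0.0598    0.0708    0.1587    0.0674    1.1633    0.1183    0.1220]
  [  0.1546    0.1006    0.1558    0.1236    0.1776    1.0719    0.1627]
  [  0.1153    0.0873    0.0484    0.1194    0.1011    0.0748    1.0684]
Total output x = L · d:
  x_0 = 1.1390·58 + 0.1215·22 + 0.1153·78 + 0.0549·92 + 0.1878·19 + 0.1196·22 + 0.1635·63 = 99.2767
  x_1 = 0.1285·58 + 1.0621·22 + 0.0800·78 + 0.1020·92 + 0.1618·19 + 0.1191·22 + 0.0585·63 = 55.8198
  x_2 = 0.0997·58 + 0.0313·22 + 1.0829·78 + 0.0387·92 + 0.1222·19 + 0.0565·22 + 0.0413·63 = 100.6596
  x_3 = 0.1576·58 + 0.0513·22 + 0.1009·78 + 1.0792·92 + 0.0965·19 + 0.0853·22 + 0.0927·63 = 126.9724
  x_4 = 0.0598·58 + 0.0708·22 + 0.1587·78 + 0.0674·92 + 1.1633·19 + 0.1183·22 + 0.1220·63 = 55.9991
  x_5 = 0.1546·58 + 0.1006·22 + 0.1558·78 + 0.1236·92 + 0.1776·19 + 1.0719·22 + 0.1627·63 = 71.9120
  x_6 = 0.1153·58 + 0.0873·22 + 0.0484·78 + 0.1194·92 + 0.1011·19 + 0.0748·22 + 1.0684·63 = 94.2362
Δx_3 = L[3,3] · Δd_3 = 1.0792 · 6 = 6.4752

6.4752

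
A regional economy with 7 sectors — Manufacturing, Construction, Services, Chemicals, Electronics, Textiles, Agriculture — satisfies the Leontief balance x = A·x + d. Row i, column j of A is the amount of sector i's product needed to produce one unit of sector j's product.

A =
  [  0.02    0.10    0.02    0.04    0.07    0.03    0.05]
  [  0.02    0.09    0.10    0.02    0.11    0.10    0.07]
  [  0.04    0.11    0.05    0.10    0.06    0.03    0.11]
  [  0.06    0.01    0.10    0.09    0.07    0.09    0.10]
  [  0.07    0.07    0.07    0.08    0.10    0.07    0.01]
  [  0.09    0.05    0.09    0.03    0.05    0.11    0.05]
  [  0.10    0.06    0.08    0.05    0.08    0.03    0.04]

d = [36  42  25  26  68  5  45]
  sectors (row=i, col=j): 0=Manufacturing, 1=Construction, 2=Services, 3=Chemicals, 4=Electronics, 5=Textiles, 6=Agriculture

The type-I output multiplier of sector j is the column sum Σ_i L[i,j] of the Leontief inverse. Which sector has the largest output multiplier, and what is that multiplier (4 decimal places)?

Form M = I − A:
  [  0.98   -0.10   -0.02   -0.04   -0.07   -0.03   -0.05]
  [ -0.02    0.91   -0.10   -0.02   -0.11   -0.10   -0.07]
  [ -0.04   -0.11    0.95   -0.10   -0.06   -0.03   -0.11]
  [ -0.06   -0.01   -0.10    0.91   -0.07   -0.09   -0.10]
  [ -0.07   -0.07   -0.07   -0.08    0.90   -0.07   -0.01]
  [ -0.09   -0.05   -0.09   -0.03   -0.05    0.89   -0.05]
  [ -0.10   -0.06   -0.08   -0.05   -0.08   -0.03    0.96]
Leontief inverse L = M⁻¹:
  [  1.0551    0.1442    0.0686    0.0750    0.1219    0.0742    0.0863]
  [  0.0768    1.1607    0.1719    0.0765    0.1857    0.1654    0.1269]
  [  0.0943    0.1744    1.1223    0.1556    0.1357    0.0927    0.1687]
  [  0.1194    0.0761    0.1700    1.1508    0.1421    0.1513    0.1605]
  [  0.1184    0.1320    0.1344    0.1335    1.1688    0.1309    0.0641]
  [  0.1393    0.1142    0.1510    0.0795    0.1150    1.1668    0.1031]
  [  0.1430    0.1206    0.1362    0.0991    0.1440    0.0810    1.0896]
Total output x = L · d:
  x_0 = 1.0551·36 + 0.1442·42 + 0.0686·25 + 0.0750·26 + 0.1219·68 + 0.0742·5 + 0.0863·45 = 60.2407
  x_1 = 0.0768·36 + 1.1607·42 + 0.1719·25 + 0.0765·26 + 0.1857·68 + 0.1654·5 + 0.1269·45 = 76.9642
  x_2 = 0.0943·36 + 0.1744·42 + 1.1223·25 + 0.1556·26 + 0.1357·68 + 0.0927·5 + 0.1687·45 = 60.1055
  x_3 = 0.1194·36 + 0.0761·42 + 0.1700·25 + 1.1508·26 + 0.1421·68 + 0.1513·5 + 0.1605·45 = 59.3052
  x_4 = 0.1184·36 + 0.1320·42 + 0.1344·25 + 0.1335·26 + 1.1688·68 + 0.1309·5 + 0.0641·45 = 99.6518
  x_5 = 0.1393·36 + 0.1142·42 + 0.1510·25 + 0.0795·26 + 0.1150·68 + 1.1668·5 + 0.1031·45 = 33.9464
  x_6 = 0.1430·36 + 0.1206·42 + 0.1362·25 + 0.0991·26 + 0.1440·68 + 0.0810·5 + 1.0896·45 = 75.4231
Output multipliers (column sums of L):
  Manufacturing: 1.7462
  Construction: 1.9223
  Services: 1.9543
  Chemicals: 1.7699
  Electronics: 2.0132
  Textiles: 1.8623
  Agriculture: 1.7990

Electronics (2.0132)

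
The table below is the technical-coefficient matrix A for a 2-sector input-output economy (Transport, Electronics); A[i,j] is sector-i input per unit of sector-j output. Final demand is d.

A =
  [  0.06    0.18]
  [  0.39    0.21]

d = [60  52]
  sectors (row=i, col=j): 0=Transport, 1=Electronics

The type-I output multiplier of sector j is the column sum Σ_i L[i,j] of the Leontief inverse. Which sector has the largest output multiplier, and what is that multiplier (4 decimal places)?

Form M = I − A:
  [  0.94   -0.18]
  [ -0.39    0.79]
Leontief inverse L = M⁻¹:
  [  1.1749    0.2677]
  [  0.5800    1.3980]
Total output x = L · d:
  x_0 = 1.1749·60 + 0.2677·52 = 84.4140
  x_1 = 0.5800·60 + 1.3980·52 = 107.4955
Output multipliers (column sums of L):
  Transport: 1.7549
  Electronics: 1.6657

Transport (1.7549)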